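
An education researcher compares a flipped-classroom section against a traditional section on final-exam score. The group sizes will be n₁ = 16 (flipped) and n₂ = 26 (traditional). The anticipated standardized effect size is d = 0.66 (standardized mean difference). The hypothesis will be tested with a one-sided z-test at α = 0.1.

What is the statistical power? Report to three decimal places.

Noncentrality parameter: δ = d / √(1/n₁ + 1/n₂) = 0.66 / √(1/16 + 1/26) = 2.0771
One-sided α = 0.1 → critical value z_{0.1} = 1.282.
Power = Φ(δ − 1.282) = Φ(0.796) = 0.7869.

Power ≈ 0.787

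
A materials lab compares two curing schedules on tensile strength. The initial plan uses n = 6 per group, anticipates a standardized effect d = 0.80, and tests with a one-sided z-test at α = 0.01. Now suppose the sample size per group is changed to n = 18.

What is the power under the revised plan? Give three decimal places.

Power ≈ 0.529

With n = 18 per group: δ = d·√(n/2) = 0.80 × √(18/2) = 2.4000. Critical value z_{0.01} = 2.326.
Revised power = Φ(δ − 2.326) = Φ(0.074) = 0.5294.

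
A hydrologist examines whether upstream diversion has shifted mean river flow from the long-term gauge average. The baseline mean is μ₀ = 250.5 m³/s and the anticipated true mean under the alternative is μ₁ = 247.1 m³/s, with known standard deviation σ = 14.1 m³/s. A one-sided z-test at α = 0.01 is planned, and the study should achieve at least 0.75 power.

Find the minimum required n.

Standardized effect: d = |μ₁ − μ₀| / σ = |247.1 − 250.5| / 14.1 = 0.2411
Set Φ(δ − 2.326) = 0.75; then δ − 2.326 = Φ⁻¹(0.75) = 0.674, giving δ = 3.001.
δ = d·√n ⇒ n = (δ/d)² = (3.001 / 0.2411)² = 154.87.
Round up to the next whole unit.

n = 155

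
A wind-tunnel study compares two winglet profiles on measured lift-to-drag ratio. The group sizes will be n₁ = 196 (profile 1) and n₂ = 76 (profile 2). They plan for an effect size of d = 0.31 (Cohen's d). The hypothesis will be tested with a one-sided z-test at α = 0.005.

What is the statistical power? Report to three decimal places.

Power ≈ 0.389

Noncentrality parameter: δ = d / √(1/n₁ + 1/n₂) = 0.31 / √(1/196 + 1/76) = 2.2941
Critical value for a one-sided test at α = 0.005: z_α = 2.576.
Power = P(Z > 2.576 − δ) = Φ(-0.282) = 0.3891.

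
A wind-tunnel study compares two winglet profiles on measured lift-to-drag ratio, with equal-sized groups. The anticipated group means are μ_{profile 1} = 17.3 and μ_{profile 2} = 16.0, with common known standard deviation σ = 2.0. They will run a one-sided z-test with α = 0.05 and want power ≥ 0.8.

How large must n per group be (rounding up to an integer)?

Standardized effect: d = |μ_{profile 1} − μ_{profile 2}| / σ = |17.3 − 16.0| / 2.0 = 0.6500
Set Φ(δ − 1.645) = 0.8; then δ − 1.645 = Φ⁻¹(0.8) = 0.842, giving δ = 2.486.
δ = d·√(n/2) ⇒ n = 2(δ/d)² = 2 × (2.486 / 0.6500)² = 29.27.
Rounding up, n = 30 per group.

n = 30 per group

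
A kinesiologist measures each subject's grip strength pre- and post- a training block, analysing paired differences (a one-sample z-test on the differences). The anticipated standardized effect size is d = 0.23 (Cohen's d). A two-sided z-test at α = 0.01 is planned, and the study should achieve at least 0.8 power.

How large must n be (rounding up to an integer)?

n = 221

For power 0.8 need Φ(δ − z_{0.005}) = 0.8, so δ = z_{0.005} + z_{0.20} = 2.576 + 0.842 = 3.417.
(For δ > 0 the lower-tail rejection region contributes negligibly to power, so the one-term inversion is standard.)
δ = d·√n ⇒ n = (δ/d)² = (3.417 / 0.23)² = 220.77.
Rounding up, n = 221.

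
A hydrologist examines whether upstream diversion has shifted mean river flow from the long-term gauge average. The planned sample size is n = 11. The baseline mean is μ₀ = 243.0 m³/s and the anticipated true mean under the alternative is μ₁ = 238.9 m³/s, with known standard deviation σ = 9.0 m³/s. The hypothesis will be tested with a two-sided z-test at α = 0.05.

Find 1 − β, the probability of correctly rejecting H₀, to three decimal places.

Standardized effect: d = |μ₁ − μ₀| / σ = |238.9 − 243.0| / 9.0 = 0.4556
Noncentrality parameter: λ = d·√n = 0.4556 × √11 = 1.5109
Two-sided α = 0.05 → critical value z_{0.025} = 1.960.
Power = Φ(λ − 1.960) + Φ(−λ − 1.960) = Φ(-0.449) + Φ(-3.471) = 0.3267 + 0.0003 = 0.3270.

Power ≈ 0.327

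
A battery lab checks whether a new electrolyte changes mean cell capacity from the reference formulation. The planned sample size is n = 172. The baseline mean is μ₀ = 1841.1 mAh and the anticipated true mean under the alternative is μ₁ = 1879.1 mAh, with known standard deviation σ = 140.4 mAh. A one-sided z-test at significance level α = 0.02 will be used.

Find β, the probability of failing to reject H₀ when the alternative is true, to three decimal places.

Standardized effect: d = |μ₁ − μ₀| / σ = |1879.1 − 1841.1| / 140.4 = 0.2707
Noncentrality parameter: δ = d·√n = 0.2707 × √172 = 3.5496
Critical value for a one-sided test at α = 0.02: z_α = 2.054.
Power = Φ(δ − 2.054) = Φ(1.496) = 0.9327.
Type II error: β = 1 − power = 1 − 0.9327 = 0.0673.

β ≈ 0.067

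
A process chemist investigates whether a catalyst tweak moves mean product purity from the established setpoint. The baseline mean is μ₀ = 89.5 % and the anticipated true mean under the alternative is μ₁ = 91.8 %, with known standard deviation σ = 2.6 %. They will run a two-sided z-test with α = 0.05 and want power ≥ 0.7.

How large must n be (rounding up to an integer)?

Standardized effect: d = |μ₁ − μ₀| / σ = |91.8 − 89.5| / 2.6 = 0.8846
Set Φ(δ − 1.960) = 0.7; then δ − 1.960 = Φ⁻¹(0.7) = 0.524, giving δ = 2.484.
(The Φ(−δ − z_{α/2}) term is vanishingly small for δ > 0 and is dropped in the standard sample-size formula.)
δ = d·√n ⇒ n = (δ/d)² = (2.484 / 0.8846)² = 7.89.
Round up to the next whole unit.

n = 8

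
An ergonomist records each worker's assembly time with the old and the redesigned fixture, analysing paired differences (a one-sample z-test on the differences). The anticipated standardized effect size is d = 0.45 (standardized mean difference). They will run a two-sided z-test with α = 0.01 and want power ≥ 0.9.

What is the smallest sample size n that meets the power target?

For power 0.9 need Φ(δ − z_{0.005}) = 0.9, so δ = z_{0.005} + z_{0.10} = 2.576 + 1.282 = 3.857.
(For δ > 0 the lower-tail rejection region contributes negligibly to power, so the one-term inversion is standard.)
δ = d·√n ⇒ n = (δ/d)² = (3.857 / 0.45)² = 73.48.
Rounding up, n = 74.

n = 74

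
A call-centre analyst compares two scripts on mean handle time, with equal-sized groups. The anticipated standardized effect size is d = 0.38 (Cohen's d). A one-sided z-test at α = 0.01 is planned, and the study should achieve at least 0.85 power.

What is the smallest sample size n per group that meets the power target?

For power 0.85 need Φ(δ − z_{0.01}) = 0.85, so δ = z_{0.01} + z_{0.15} = 2.326 + 1.036 = 3.363.
δ = d·√(n/2) ⇒ n = 2(δ/d)² = 2 × (3.363 / 0.38)² = 156.62.
Rounding up, n = 157 per group.

n = 157 per group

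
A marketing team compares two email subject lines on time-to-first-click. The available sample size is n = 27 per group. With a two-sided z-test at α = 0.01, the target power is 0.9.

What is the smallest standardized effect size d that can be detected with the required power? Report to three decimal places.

d ≈ 1.050

Need Φ(δ − 2.576) = 0.9, so δ = 2.576 + 1.282 = 3.857.
(The second rejection-region term Φ(−δ − z_{α/2}) is negligible and dropped.)
δ = d·√(n/2) ⇒ d = δ/√(n/2) = 3.857/√(27/2) = 1.0498.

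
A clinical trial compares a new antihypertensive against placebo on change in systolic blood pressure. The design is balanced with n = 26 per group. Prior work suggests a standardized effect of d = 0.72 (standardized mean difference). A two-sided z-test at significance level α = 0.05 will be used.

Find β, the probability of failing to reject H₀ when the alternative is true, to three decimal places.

β ≈ 0.262

Noncentrality parameter: λ = d·√(n/2) = 0.72 × √(26/2) = 2.5960
Two-sided α = 0.05 → critical value z_{0.025} = 1.960.
Power = Φ(λ − 1.960) + Φ(−λ − 1.960) = Φ(0.636) + Φ(-4.556) = 0.7376 + 0.0000 = 0.7376.
Type II error: β = 1 − power = 1 − 0.7376 = 0.2624.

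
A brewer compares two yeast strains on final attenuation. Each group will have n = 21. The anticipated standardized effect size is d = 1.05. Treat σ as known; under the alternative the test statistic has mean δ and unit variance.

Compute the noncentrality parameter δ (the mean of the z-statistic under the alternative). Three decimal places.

The noncentrality parameter scales effect size by the design's sample-size factor: δ = d·√(n/2) = 1.05 × √(21/2) = 3.4024

δ ≈ 3.402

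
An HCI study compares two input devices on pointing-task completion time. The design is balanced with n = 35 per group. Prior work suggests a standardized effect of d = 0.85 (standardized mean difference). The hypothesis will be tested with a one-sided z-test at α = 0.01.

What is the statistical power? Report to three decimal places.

Power ≈ 0.891

Noncentrality parameter: δ = d·√(n/2) = 0.85 × √(35/2) = 3.5558
One-sided α = 0.01 → critical value z_{0.01} = 2.326.
Power = P(Z > 2.326 − δ) = Φ(1.229) = 0.8905.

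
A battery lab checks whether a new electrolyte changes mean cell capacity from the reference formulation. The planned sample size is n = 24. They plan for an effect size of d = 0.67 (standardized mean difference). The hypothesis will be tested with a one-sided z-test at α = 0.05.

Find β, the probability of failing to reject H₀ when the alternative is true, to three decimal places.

β ≈ 0.051

Noncentrality parameter: δ = d·√n = 0.67 × √24 = 3.2823
Critical value for a one-sided test at α = 0.05: z_α = 1.645.
Power = P(Z > 1.645 − δ) = Φ(1.637) = 0.9492.
Type II error: β = 1 − power = 1 − 0.9492 = 0.0508.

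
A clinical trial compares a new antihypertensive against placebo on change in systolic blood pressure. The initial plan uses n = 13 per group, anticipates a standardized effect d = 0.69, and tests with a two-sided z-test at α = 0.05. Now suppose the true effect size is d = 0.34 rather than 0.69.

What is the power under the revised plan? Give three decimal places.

Power ≈ 0.140

With d = 0.34: δ = d·√(n/2) = 0.34 × √(13/2) = 0.8668. Critical value z_{0.025} = 1.960.
Revised power = Φ(δ − 1.960) + Φ(−δ − 1.960) = Φ(-1.093) + Φ(-2.827) = 0.1372 + 0.0024 = 0.1395.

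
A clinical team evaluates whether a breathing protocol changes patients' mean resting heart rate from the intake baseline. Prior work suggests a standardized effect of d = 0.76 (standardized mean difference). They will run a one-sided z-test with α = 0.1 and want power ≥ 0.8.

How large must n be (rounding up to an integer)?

n = 8

For power 0.8 need Φ(δ − z_{0.1}) = 0.8, so δ = z_{0.1} + z_{0.20} = 1.282 + 0.842 = 2.123.
δ = d·√n ⇒ n = (δ/d)² = (2.123 / 0.76)² = 7.80.
Round up to the next whole unit.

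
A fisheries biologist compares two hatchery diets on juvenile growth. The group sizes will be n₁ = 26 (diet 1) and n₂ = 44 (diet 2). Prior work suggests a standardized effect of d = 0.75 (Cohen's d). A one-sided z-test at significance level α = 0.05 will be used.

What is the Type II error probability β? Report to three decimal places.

Noncentrality parameter: δ = d / √(1/n₁ + 1/n₂) = 0.75 / √(1/26 + 1/44) = 3.0320
One-sided α = 0.05 → critical value z_{0.05} = 1.645.
Power = P(Z > 1.645 − δ) = Φ(1.387) = 0.9173.
Type II error: β = 1 − power = 1 − 0.9173 = 0.0827.

β ≈ 0.083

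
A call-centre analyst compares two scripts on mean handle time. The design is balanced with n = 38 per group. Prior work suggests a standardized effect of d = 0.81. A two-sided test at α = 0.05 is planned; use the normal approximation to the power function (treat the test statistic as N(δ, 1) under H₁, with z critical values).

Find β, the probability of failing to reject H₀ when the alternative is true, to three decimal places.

β ≈ 0.058

Noncentrality parameter: δ = d·√(n/2) = 0.81 × √(38/2) = 3.5307
Critical value for a two-sided test at α = 0.05: z_{α/2} = 1.960.
Power = Φ(δ − 1.960) + Φ(−δ − 1.960) = Φ(1.571) + Φ(-5.491) = 0.9419 + 0.0000 = 0.9419.
Type II error: β = 1 − power = 1 − 0.9419 = 0.0581.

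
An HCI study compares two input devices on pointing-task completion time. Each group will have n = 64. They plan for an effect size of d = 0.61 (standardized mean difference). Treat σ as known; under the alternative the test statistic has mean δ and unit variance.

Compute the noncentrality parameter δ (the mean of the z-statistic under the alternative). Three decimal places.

δ ≈ 3.451

The noncentrality parameter scales effect size by the design's sample-size factor: δ = d·√(n/2) = 0.61 × √(64/2) = 3.4507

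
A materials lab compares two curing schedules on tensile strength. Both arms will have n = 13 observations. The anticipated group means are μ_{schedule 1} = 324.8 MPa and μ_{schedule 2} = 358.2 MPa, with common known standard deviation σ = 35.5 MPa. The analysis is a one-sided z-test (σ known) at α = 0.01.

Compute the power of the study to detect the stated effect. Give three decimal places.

Power ≈ 0.529

Standardized effect: d = |μ_{schedule 1} − μ_{schedule 2}| / σ = |324.8 − 358.2| / 35.5 = 0.9408
Noncentrality parameter: δ = d·√(n/2) = 0.9408 × √(13/2) = 2.3987
Critical value for a one-sided test at α = 0.01: z_α = 2.326.
Power = Φ(δ − 2.326) = Φ(0.072) = 0.5288.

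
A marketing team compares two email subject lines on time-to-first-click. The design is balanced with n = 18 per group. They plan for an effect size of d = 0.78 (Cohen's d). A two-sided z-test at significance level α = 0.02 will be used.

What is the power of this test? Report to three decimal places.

Noncentrality parameter: δ = d·√(n/2) = 0.78 × √(18/2) = 2.3400
Two-sided α = 0.02 → critical value z_{0.01} = 2.326.
Power = Φ(δ − 2.326) + Φ(−δ − 2.326) = Φ(0.014) + Φ(-4.666) = 0.5054 + 0.0000 = 0.5054.

Power ≈ 0.505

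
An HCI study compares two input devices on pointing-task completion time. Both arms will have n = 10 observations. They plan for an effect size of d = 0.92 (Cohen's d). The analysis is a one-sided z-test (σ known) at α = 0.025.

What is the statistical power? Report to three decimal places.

Power ≈ 0.539

Noncentrality parameter: δ = d·√(n/2) = 0.92 × √(10/2) = 2.0572
Critical value for a one-sided test at α = 0.025: z_α = 1.960.
Power = Φ(δ − 1.960) = Φ(0.097) = 0.5387.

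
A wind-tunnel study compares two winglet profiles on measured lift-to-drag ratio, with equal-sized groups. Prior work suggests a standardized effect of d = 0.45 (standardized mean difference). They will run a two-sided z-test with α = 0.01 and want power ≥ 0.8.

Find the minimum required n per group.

For power 0.8 need Φ(δ − z_{0.005}) = 0.8, so δ = z_{0.005} + z_{0.20} = 2.576 + 0.842 = 3.417.
(The Φ(−δ − z_{α/2}) term is vanishingly small for δ > 0 and is dropped in the standard sample-size formula.)
δ = d·√(n/2) ⇒ n = 2(δ/d)² = 2 × (3.417 / 0.45)² = 115.35.
Rounding up, n = 116 per group.

n = 116 per group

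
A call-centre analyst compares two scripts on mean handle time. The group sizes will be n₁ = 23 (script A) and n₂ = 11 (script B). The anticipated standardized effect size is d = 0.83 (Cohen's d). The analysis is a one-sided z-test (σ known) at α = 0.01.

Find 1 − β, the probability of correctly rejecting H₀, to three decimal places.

Noncentrality parameter: δ = d / √(1/n₁ + 1/n₂) = 0.83 / √(1/23 + 1/11) = 2.2641
Critical value for a one-sided test at α = 0.01: z_α = 2.326.
Power = Φ(δ − 2.326) = Φ(-0.062) = 0.4752.

Power ≈ 0.475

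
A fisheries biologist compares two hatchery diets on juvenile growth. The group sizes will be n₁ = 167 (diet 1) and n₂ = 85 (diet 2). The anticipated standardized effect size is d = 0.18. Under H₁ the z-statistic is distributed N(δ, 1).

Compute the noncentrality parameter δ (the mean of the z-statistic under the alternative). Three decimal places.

δ ≈ 1.351

The noncentrality parameter scales effect size by the design's sample-size factor: δ = d / √(1/n₁ + 1/n₂) = 0.18 / √(1/167 + 1/85) = 1.3510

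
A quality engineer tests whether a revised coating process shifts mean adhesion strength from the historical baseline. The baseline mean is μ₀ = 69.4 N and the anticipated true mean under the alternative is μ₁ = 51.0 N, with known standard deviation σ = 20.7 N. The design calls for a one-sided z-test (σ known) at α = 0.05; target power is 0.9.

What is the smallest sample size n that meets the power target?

n = 11

Standardized effect: d = |μ₁ − μ₀| / σ = |51.0 − 69.4| / 20.7 = 0.8889
Set Φ(δ − 1.645) = 0.9; then δ − 1.645 = Φ⁻¹(0.9) = 1.282, giving δ = 2.926.
δ = d·√n ⇒ n = (δ/d)² = (2.926 / 0.8889)² = 10.84.
Rounding up, n = 11.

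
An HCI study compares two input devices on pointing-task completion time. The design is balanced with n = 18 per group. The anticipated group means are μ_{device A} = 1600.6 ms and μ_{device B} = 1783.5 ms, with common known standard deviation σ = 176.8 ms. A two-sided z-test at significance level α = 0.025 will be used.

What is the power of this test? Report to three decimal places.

Power ≈ 0.806

Standardized effect: d = |μ_{device A} − μ_{device B}| / σ = |1600.6 − 1783.5| / 176.8 = 1.0345
Noncentrality parameter: δ = d·√(n/2) = 1.0345 × √(18/2) = 3.1035
Critical value for a two-sided test at α = 0.025: z_{α/2} = 2.241.
Power = Φ(δ − 2.241) + Φ(−δ − 2.241) = Φ(0.862) + Φ(-5.345) = 0.8057 + 0.0000 = 0.8057.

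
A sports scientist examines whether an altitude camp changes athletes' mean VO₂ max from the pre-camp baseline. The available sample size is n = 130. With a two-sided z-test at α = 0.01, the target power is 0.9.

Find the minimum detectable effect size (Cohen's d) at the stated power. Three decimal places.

d ≈ 0.338

Need Φ(δ − 2.576) = 0.9, so δ = 2.576 + 1.282 = 3.857.
(Lower-tail contribution to power is negligible for δ > 0.)
δ = d·√n ⇒ d = δ/√n = 3.857/√130 = 0.3383.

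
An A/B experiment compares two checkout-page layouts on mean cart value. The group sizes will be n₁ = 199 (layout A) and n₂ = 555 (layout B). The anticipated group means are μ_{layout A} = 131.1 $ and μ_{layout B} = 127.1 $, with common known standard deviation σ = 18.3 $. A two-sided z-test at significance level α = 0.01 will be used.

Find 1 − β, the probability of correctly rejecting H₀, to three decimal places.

Standardized effect: d = |μ_{layout A} − μ_{layout B}| / σ = |131.1 − 127.1| / 18.3 = 0.2186
Noncentrality parameter: λ = d / √(1/n₁ + 1/n₂) = 0.2186 / √(1/199 + 1/555) = 2.6454
Critical value for a two-sided test at α = 0.01: z_{α/2} = 2.576.
Power = Φ(λ − 2.576) + Φ(−λ − 2.576) = Φ(0.070) + Φ(-5.221) = 0.5277 + 0.0000 = 0.5277.

Power ≈ 0.528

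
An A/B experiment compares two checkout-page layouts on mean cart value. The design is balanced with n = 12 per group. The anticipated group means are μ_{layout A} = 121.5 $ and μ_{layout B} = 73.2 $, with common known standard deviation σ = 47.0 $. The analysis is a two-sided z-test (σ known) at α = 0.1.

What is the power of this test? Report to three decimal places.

Standardized effect: d = |μ_{layout A} − μ_{layout B}| / σ = |121.5 − 73.2| / 47.0 = 1.0277
Noncentrality parameter: δ = d·√(n/2) = 1.0277 × √(12/2) = 2.5172
Two-sided α = 0.1 → critical value z_{0.05} = 1.645.
Power = Φ(δ − 1.645) + Φ(−δ − 1.645) = Φ(0.872) + Φ(-4.162) = 0.8085 + 0.0000 = 0.8085.

Power ≈ 0.809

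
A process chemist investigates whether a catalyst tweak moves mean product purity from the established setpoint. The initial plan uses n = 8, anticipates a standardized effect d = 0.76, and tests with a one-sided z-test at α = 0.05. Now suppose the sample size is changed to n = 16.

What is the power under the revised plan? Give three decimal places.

Power ≈ 0.919

With n = 16: δ = d·√n = 0.76 × √16 = 3.0400. Critical value z_{0.05} = 1.645.
Revised power = P(Z > 1.645 − δ) = Φ(1.395) = 0.9185.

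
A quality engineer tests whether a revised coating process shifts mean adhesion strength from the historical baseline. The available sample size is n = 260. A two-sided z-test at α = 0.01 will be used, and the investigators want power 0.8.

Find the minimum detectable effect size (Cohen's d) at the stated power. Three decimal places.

d ≈ 0.212

Need Φ(δ − 2.576) = 0.8, so δ = 2.576 + 0.842 = 3.417.
(The second rejection-region term Φ(−δ − z_{α/2}) is negligible and dropped.)
δ = d·√n ⇒ d = δ/√n = 3.417/√260 = 0.2119.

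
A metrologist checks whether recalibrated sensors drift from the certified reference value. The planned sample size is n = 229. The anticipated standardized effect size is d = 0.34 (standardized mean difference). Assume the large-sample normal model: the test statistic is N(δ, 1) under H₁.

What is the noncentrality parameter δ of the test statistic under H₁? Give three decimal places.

δ = d·√n = 0.34 × √229 = 5.1451

δ ≈ 5.145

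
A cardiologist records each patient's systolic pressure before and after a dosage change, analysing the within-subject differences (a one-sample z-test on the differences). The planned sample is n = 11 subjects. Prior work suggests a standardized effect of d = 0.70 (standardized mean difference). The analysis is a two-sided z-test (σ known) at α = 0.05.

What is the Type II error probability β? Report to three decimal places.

Noncentrality parameter: δ = d·√n = 0.70 × √11 = 2.3216
Critical value for a two-sided test at α = 0.05: z_{α/2} = 1.960.
Power = Φ(δ − 1.960) + Φ(−δ − 1.960) = Φ(0.362) + Φ(-4.282) = 0.6412 + 0.0000 = 0.6412.
Type II error: β = 1 − power = 1 − 0.6412 = 0.3588.

β ≈ 0.359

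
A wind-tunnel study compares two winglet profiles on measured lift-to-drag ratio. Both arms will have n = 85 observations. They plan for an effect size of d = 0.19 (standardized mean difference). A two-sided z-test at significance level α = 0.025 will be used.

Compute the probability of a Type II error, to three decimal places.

β ≈ 0.842

Noncentrality parameter: δ = d·√(n/2) = 0.19 × √(85/2) = 1.2386
Critical value for a two-sided test at α = 0.025: z_{α/2} = 2.241.
Power = Φ(δ − 2.241) + Φ(−δ − 2.241) = Φ(-1.003) + Φ(-3.480) = 0.1580 + 0.0003 = 0.1582.
Type II error: β = 1 − power = 1 − 0.1582 = 0.8418.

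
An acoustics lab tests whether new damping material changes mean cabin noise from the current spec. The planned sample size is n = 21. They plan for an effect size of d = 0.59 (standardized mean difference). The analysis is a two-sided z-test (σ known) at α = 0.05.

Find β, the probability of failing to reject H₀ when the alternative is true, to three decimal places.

β ≈ 0.229

Noncentrality parameter: δ = d·√n = 0.59 × √21 = 2.7037
Two-sided α = 0.05 → critical value z_{0.025} = 1.960.
Power = Φ(δ − 1.960) + Φ(−δ − 1.960) = Φ(0.744) + Φ(-4.664) = 0.7715 + 0.0000 = 0.7715.
Type II error: β = 1 − power = 1 − 0.7715 = 0.2285.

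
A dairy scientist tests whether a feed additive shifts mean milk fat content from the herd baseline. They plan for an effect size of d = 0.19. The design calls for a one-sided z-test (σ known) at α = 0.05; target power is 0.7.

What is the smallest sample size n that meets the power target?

For power 0.7 need Φ(δ − z_{0.05}) = 0.7, so δ = z_{0.05} + z_{0.30} = 1.645 + 0.524 = 2.169.
δ = d·√n ⇒ n = (δ/d)² = (2.169 / 0.19)² = 130.35.
Rounding up, n = 131.

n = 131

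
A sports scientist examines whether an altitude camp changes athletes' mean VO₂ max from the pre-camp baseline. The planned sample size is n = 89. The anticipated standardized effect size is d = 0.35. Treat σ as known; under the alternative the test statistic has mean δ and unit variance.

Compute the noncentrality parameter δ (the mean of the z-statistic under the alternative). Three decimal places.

δ ≈ 3.302

δ = d·√n = 0.35 × √89 = 3.3019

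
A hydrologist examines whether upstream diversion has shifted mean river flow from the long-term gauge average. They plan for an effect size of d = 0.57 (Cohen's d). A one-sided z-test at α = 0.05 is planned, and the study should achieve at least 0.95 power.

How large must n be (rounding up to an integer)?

Set Φ(δ − 1.645) = 0.95; then δ − 1.645 = Φ⁻¹(0.95) = 1.645, giving δ = 3.290.
δ = d·√n ⇒ n = (δ/d)² = (3.290 / 0.57)² = 33.31.
Round up to the next whole unit.

n = 34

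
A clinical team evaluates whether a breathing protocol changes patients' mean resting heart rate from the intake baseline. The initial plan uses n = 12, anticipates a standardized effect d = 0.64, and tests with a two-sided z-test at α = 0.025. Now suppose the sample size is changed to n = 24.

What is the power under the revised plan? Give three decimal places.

With n = 24: δ = d·√n = 0.64 × √24 = 3.1353. Critical value z_{0.0125} = 2.241.
Revised power = Φ(δ − 2.241) + Φ(−δ − 2.241) = Φ(0.894) + Φ(-5.377) = 0.8143 + 0.0000 = 0.8143.

Power ≈ 0.814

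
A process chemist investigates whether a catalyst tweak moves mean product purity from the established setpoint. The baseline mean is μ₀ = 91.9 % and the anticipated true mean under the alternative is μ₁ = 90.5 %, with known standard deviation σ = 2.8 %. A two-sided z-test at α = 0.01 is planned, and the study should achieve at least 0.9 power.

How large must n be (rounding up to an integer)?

Standardized effect: d = |μ₁ − μ₀| / σ = |90.5 − 91.9| / 2.8 = 0.5000
Set Φ(δ − 2.576) = 0.9; then δ − 2.576 = Φ⁻¹(0.9) = 1.282, giving δ = 3.857.
(For δ > 0 the lower-tail rejection region contributes negligibly to power, so the one-term inversion is standard.)
δ = d·√n ⇒ n = (δ/d)² = (3.857 / 0.5000)² = 59.52.
Round up to the next whole unit.

n = 60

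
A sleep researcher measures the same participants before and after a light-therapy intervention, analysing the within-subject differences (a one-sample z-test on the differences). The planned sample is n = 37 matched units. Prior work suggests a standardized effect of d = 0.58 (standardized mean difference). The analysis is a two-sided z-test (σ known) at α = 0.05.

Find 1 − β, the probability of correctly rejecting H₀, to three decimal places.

Power ≈ 0.942

Noncentrality parameter: δ = d·√n = 0.58 × √37 = 3.5280
Two-sided α = 0.05 → critical value z_{0.025} = 1.960.
Power = Φ(δ − 1.960) + Φ(−δ − 1.960) = Φ(1.568) + Φ(-5.488) = 0.9416 + 0.0000 = 0.9416.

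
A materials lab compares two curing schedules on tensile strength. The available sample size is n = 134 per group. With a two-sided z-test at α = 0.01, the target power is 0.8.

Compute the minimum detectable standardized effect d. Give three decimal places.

Need Φ(δ − 2.576) = 0.8, so δ = 2.576 + 0.842 = 3.417.
(The second rejection-region term Φ(−δ − z_{α/2}) is negligible and dropped.)
δ = d·√(n/2) ⇒ d = δ/√(n/2) = 3.417/√(134/2) = 0.4175.

d ≈ 0.418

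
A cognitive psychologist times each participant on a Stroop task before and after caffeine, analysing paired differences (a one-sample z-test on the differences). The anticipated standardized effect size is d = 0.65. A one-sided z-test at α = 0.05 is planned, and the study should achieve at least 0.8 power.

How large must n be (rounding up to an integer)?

n = 15

For power 0.8 need Φ(δ − z_{0.05}) = 0.8, so δ = z_{0.05} + z_{0.20} = 1.645 + 0.842 = 2.486.
δ = d·√n ⇒ n = (δ/d)² = (2.486 / 0.65)² = 14.63.
Round up to the next whole unit.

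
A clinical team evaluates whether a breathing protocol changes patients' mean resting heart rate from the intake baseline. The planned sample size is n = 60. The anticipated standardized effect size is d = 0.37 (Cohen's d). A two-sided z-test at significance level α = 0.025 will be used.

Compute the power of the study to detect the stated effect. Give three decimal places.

Noncentrality parameter: δ = d·√n = 0.37 × √60 = 2.8660
Two-sided α = 0.025 → critical value z_{0.0125} = 2.241.
Power = Φ(δ − 2.241) + Φ(−δ − 2.241) = Φ(0.625) + Φ(-5.107) = 0.7339 + 0.0000 = 0.7339.

Power ≈ 0.734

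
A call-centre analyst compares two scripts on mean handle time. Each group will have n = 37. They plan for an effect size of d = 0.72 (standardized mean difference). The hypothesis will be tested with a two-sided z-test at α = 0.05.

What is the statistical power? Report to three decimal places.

Noncentrality parameter: δ = d·√(n/2) = 0.72 × √(37/2) = 3.0968
Critical value for a two-sided test at α = 0.05: z_{α/2} = 1.960.
Power = Φ(δ − 1.960) + Φ(−δ − 1.960) = Φ(1.137) + Φ(-5.057) = 0.8722 + 0.0000 = 0.8722.

Power ≈ 0.872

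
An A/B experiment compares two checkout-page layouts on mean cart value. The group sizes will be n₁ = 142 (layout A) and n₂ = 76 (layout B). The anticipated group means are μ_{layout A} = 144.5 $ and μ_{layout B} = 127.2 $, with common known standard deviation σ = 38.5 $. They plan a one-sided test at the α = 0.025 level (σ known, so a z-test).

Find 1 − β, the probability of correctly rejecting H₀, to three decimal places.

Standardized effect: d = |μ_{layout A} − μ_{layout B}| / σ = |144.5 − 127.2| / 38.5 = 0.4494
Noncentrality parameter: δ = d / √(1/n₁ + 1/n₂) = 0.4494 / √(1/142 + 1/76) = 3.1616
One-sided α = 0.025 → critical value z_{0.025} = 1.960.
Power = Φ(δ − 1.960) = Φ(1.202) = 0.8852.

Power ≈ 0.885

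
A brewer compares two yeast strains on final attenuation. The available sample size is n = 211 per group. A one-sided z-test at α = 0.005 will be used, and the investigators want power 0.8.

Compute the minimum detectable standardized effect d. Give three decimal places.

Required noncentrality: δ = z_{0.005} + z_{0.20} = 2.576 + 0.842 = 3.417.
δ = d·√(n/2) ⇒ d = δ/√(n/2) = 3.417/√(211/2) = 0.3327.

d ≈ 0.333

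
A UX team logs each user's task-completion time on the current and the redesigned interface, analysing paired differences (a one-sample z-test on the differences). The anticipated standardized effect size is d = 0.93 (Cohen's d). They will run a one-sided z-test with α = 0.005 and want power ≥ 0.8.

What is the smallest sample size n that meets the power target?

n = 14

For power 0.8 need Φ(δ − z_{0.005}) = 0.8, so δ = z_{0.005} + z_{0.20} = 2.576 + 0.842 = 3.417.
δ = d·√n ⇒ n = (δ/d)² = (3.417 / 0.93)² = 13.50.
Round up to the next whole unit.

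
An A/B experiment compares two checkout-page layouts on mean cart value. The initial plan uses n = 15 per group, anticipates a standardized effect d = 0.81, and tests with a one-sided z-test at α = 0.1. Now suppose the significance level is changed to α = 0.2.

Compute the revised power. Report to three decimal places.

Power ≈ 0.916

δ = d·√(n/2) = 0.81 × √(15/2) = 2.2183 (unchanged). New critical value: z_{0.2} = 0.842.
Revised power = P(Z > 0.842 − δ) = Φ(1.377) = 0.9157.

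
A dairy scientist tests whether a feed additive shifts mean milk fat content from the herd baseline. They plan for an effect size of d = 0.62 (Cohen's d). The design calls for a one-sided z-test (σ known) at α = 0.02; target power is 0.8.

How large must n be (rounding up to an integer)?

n = 22

Set Φ(δ − 2.054) = 0.8; then δ − 2.054 = Φ⁻¹(0.8) = 0.842, giving δ = 2.895.
δ = d·√n ⇒ n = (δ/d)² = (2.895 / 0.62)² = 21.81.
Rounding up, n = 22.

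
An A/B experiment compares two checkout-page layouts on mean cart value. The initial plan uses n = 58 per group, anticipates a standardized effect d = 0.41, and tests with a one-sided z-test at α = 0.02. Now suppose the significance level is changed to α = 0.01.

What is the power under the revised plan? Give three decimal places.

δ = d·√(n/2) = 0.41 × √(58/2) = 2.2079 (unchanged). New critical value: z_{0.01} = 2.326.
Revised power = Φ(δ − 2.326) = Φ(-0.118) = 0.4529.

Power ≈ 0.453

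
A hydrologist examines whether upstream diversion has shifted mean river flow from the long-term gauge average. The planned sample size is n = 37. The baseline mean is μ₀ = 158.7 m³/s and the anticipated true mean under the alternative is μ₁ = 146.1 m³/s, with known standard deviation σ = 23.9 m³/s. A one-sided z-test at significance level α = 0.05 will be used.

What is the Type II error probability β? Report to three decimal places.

Standardized effect: d = |μ₁ − μ₀| / σ = |146.1 − 158.7| / 23.9 = 0.5272
Noncentrality parameter: δ = d·√n = 0.5272 × √37 = 3.2068
Critical value for a one-sided test at α = 0.05: z_α = 1.645.
Power = P(Z > 1.645 − δ) = Φ(1.562) = 0.9409.
Type II error: β = 1 − power = 1 − 0.9409 = 0.0591.

β ≈ 0.059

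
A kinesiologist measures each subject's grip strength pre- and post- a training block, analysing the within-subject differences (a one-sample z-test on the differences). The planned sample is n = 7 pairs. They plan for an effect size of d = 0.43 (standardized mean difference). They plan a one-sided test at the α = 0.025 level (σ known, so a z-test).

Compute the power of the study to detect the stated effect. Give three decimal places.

Power ≈ 0.205

Noncentrality parameter: λ = d·√n = 0.43 × √7 = 1.1377
One-sided α = 0.025 → critical value z_{0.025} = 1.960.
Power = P(Z > 1.960 − λ) = Φ(-0.822) = 0.2055.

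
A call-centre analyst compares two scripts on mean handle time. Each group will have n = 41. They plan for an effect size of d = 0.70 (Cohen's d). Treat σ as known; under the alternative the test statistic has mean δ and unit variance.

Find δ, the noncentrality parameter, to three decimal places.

δ = d·√(n/2) = 0.70 × √(41/2) = 3.1694

δ ≈ 3.169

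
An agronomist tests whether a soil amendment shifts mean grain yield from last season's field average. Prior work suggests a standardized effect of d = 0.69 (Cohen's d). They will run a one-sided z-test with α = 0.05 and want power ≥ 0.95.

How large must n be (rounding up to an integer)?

Set Φ(δ − 1.645) = 0.95; then δ − 1.645 = Φ⁻¹(0.95) = 1.645, giving δ = 3.290.
δ = d·√n ⇒ n = (δ/d)² = (3.290 / 0.69)² = 22.73.
Rounding up, n = 23.

n = 23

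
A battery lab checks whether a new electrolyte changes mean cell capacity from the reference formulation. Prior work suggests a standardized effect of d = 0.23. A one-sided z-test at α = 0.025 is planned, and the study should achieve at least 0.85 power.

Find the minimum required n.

n = 170

For power 0.85 need Φ(δ − z_{0.025}) = 0.85, so δ = z_{0.025} + z_{0.15} = 1.960 + 1.036 = 2.996.
δ = d·√n ⇒ n = (δ/d)² = (2.996 / 0.23)² = 169.72.
Round up to the next whole unit.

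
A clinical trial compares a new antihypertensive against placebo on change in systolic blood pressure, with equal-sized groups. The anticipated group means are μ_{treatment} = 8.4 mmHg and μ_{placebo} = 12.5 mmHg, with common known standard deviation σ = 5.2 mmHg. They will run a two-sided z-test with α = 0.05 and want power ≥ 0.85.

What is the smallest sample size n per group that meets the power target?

n = 29 per group

Standardized effect: d = |μ_{treatment} − μ_{placebo}| / σ = |8.4 − 12.5| / 5.2 = 0.7885
For power 0.85 need Φ(δ − z_{0.025}) = 0.85, so δ = z_{0.025} + z_{0.15} = 1.960 + 1.036 = 2.996.
(Ignoring the negligible lower-tail rejection probability gives the usual closed-form inversion.)
δ = d·√(n/2) ⇒ n = 2(δ/d)² = 2 × (2.996 / 0.7885)² = 28.88.
Rounding up, n = 29 per group.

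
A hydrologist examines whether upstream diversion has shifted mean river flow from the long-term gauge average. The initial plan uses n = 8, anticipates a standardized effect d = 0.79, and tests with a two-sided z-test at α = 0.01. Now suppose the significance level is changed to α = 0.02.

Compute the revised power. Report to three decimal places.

δ = d·√n = 0.79 × √8 = 2.2345 (unchanged). New critical value: z_{0.01} = 2.326.
Revised power = Φ(δ − 2.326) + Φ(−δ − 2.326) = Φ(-0.092) + Φ(-4.561) = 0.4634 + 0.0000 = 0.4634.

Power ≈ 0.463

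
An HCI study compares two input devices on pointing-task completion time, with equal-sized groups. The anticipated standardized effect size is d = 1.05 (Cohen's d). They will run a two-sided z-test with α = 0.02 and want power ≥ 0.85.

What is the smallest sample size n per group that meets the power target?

Set Φ(δ − 2.326) = 0.85; then δ − 2.326 = Φ⁻¹(0.85) = 1.036, giving δ = 3.363.
(For δ > 0 the lower-tail rejection region contributes negligibly to power, so the one-term inversion is standard.)
δ = d·√(n/2) ⇒ n = 2(δ/d)² = 2 × (3.363 / 1.05)² = 20.51.
Rounding up, n = 21 per group.

n = 21 per group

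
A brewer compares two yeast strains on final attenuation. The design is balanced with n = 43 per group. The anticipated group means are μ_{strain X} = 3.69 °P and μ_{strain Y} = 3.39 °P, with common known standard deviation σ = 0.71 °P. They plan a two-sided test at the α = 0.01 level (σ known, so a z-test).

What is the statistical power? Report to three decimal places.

Power ≈ 0.269

Standardized effect: d = |μ_{strain X} − μ_{strain Y}| / σ = |3.69 − 3.39| / 0.71 = 0.4225
Noncentrality parameter: δ = d·√(n/2) = 0.4225 × √(43/2) = 1.9592
Two-sided α = 0.01 → critical value z_{0.005} = 2.576.
Power = Φ(δ − 2.576) + Φ(−δ − 2.576) = Φ(-0.617) + Φ(-4.535) = 0.2687 + 0.0000 = 0.2687.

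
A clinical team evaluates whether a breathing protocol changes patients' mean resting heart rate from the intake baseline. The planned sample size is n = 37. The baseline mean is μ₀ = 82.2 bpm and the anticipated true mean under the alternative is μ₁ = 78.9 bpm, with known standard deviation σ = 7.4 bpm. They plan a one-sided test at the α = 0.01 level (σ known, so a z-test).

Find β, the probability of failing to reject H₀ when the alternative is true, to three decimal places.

Standardized effect: d = |μ₁ − μ₀| / σ = |78.9 − 82.2| / 7.4 = 0.4459
Noncentrality parameter: δ = d·√n = 0.4459 × √37 = 2.7126
One-sided α = 0.01 → critical value z_{0.01} = 2.326.
Power = P(Z > 2.326 − δ) = Φ(0.386) = 0.6503.
Type II error: β = 1 − power = 1 − 0.6503 = 0.3497.

β ≈ 0.350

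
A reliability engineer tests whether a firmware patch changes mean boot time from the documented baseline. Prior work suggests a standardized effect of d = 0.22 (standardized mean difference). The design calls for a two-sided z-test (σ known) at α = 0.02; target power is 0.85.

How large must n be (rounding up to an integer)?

For power 0.85 need Φ(δ − z_{0.01}) = 0.85, so δ = z_{0.01} + z_{0.15} = 2.326 + 1.036 = 3.363.
(The Φ(−δ − z_{α/2}) term is vanishingly small for δ > 0 and is dropped in the standard sample-size formula.)
δ = d·√n ⇒ n = (δ/d)² = (3.363 / 0.22)² = 233.64.
Round up to the next whole unit.

n = 234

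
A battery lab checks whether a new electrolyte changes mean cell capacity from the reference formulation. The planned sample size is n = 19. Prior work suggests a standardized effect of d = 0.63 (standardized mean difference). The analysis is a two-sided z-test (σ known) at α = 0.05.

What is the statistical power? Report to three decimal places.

Noncentrality parameter: δ = d·√n = 0.63 × √19 = 2.7461
Two-sided α = 0.05 → critical value z_{0.025} = 1.960.
Power = Φ(δ − 1.960) + Φ(−δ − 1.960) = Φ(0.786) + Φ(-4.706) = 0.7841 + 0.0000 = 0.7841.

Power ≈ 0.784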